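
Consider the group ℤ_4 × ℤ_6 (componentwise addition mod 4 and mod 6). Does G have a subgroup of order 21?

21 does not divide |G| = 24, so by Lagrange no subgroup of order 21 exists.

No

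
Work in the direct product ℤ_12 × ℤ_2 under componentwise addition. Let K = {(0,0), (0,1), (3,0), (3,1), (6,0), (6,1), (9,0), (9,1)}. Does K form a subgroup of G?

Yes

|K| = 8 divides |G| = 24, consistent with Lagrange.
K contains the identity, every element's inverse is in K, and K is closed under +: it is a subgroup.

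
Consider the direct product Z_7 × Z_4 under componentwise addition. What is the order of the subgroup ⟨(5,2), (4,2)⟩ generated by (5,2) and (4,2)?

|⟨(5,2)⟩| = 14 and |⟨(4,2)⟩| = 14, so |H| is a multiple of lcm(14, 14) = 14 and divides |G| = 28.
Closing under the operation: H = {(0,0), (0,2), (1,0), (1,2), (2,0), (2,2), (3,0), (3,2), (4,0), (4,2), (5,0), (5,2), (6,0), (6,2)}, so |H| = 14.

14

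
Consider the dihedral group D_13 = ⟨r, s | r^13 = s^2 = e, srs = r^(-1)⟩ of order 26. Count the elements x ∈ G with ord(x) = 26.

No element of G has order 26 (even though 26 | 26).

0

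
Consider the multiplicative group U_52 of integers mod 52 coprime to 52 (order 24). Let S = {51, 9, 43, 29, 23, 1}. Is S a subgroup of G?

|S| = 6 divides |G| = 24, consistent with Lagrange.
S contains the identity, every element's inverse is in S, and S is closed under ·: it is a subgroup.
In fact S = ⟨23⟩.

Yes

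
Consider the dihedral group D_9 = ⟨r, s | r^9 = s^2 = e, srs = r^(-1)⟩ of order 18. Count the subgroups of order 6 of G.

3

|G| = 18 and 6 | 18, so subgroups of order 6 are possible by Lagrange.
The subgroups of order 6 are: {e, r^3, r^6, r^2s, r^5s, r^8s}; {e, r^3, r^6, s, r^3s, r^6s}; {e, r^3, r^6, rs, r^4s, r^7s}.
So G has 3 subgroups of order 6.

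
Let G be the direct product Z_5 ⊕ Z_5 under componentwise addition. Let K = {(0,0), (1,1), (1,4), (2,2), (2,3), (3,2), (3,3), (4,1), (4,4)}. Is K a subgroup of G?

No

|K| = 9 does not divide |G| = 25, so by Lagrange K is not a subgroup.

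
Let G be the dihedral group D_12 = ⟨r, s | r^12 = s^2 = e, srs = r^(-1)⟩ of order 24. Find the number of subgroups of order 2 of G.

|G| = 24 and 2 | 24, so subgroups of order 2 are possible by Lagrange.
The subgroups of order 2 are: {e, r^10s}; {e, r^11s}; {e, r^2s}; {e, r^3s}; … (13 in all).
So G has 13 subgroups of order 2.

13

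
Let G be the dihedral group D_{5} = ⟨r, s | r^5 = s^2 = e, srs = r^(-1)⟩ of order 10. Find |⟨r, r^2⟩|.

5

|⟨r⟩| = 5 and |⟨r^2⟩| = 5, so |H| is a multiple of lcm(5, 5) = 5 and divides |G| = 10.
Closing under the operation: H = {e, r, r^2, r^3, r^4}, so |H| = 5.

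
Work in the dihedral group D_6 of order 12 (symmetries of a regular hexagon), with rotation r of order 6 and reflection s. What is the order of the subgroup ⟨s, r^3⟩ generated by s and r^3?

4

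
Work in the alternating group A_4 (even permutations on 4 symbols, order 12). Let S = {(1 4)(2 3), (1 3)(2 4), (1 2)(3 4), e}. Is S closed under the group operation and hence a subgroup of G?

Yes

|S| = 4 divides |G| = 12, consistent with Lagrange.
S contains the identity, every element's inverse is in S, and S is closed under ∘: it is a subgroup.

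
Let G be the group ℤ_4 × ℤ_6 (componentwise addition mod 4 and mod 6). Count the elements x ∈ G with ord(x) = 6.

6

An element (a,b) has order lcm(ord(a), ord(b)); count pairs with lcm equal to 6.
Enumerating gives 6 such elements.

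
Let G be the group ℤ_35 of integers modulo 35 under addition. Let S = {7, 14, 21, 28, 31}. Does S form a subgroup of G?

The identity 0 ∉ S, so S is not a subgroup.

No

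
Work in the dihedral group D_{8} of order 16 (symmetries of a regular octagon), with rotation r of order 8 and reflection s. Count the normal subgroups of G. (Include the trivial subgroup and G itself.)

7

G has 19 subgroups. Checking conjugation-invariance by order — order 1: 1/1 normal; order 2: 1/9 normal; order 4: 1/5 normal; order 8: 3/3 normal; order 16: 1/1 normal.
Total normal subgroups: 7.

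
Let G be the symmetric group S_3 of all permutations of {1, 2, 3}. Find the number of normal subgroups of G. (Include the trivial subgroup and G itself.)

3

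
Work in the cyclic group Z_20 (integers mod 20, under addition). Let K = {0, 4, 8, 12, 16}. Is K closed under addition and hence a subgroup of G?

|K| = 5 divides |G| = 20, consistent with Lagrange.
K contains the identity, every element's inverse is in K, and K is closed under +: it is a subgroup.
In fact K = ⟨16⟩.

Yes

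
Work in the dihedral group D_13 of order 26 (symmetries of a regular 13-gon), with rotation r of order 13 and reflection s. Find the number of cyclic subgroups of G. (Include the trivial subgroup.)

15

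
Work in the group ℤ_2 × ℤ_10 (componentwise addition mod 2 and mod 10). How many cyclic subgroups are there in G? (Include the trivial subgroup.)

8

Each element a generates a cyclic subgroup ⟨a⟩; distinct elements may generate the same one (a cyclic group of order d has φ(d) generators).
Cyclic subgroups by order — order 1: 1; order 2: 3; order 5: 1; order 10: 3.
Total: 8.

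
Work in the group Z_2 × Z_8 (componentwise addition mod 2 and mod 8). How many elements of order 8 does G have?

8

An element (a,b) has order lcm(ord(a), ord(b)); count pairs with lcm equal to 8.
Enumerating gives 8 such elements.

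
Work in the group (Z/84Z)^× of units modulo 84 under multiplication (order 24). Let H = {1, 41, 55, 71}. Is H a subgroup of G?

Yes

|H| = 4 divides |G| = 24, consistent with Lagrange.
H contains the identity, every element's inverse is in H, and H is closed under ·: it is a subgroup.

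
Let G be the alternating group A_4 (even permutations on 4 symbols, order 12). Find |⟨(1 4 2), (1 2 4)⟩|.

3

|⟨(1 4 2)⟩| = 3 and |⟨(1 2 4)⟩| = 3, so |H| is a multiple of lcm(3, 3) = 3 and divides |G| = 12.
Closing under the operation: H = {e, (1 2 4), (1 4 2)}, so |H| = 3.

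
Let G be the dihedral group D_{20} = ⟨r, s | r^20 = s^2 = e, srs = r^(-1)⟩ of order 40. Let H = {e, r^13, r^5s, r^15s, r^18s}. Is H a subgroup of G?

r^13 ∈ H but its inverse r^7 ∉ H, so H is not a subgroup.

No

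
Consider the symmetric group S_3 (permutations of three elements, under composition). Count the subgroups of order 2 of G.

|G| = 6 and 2 | 6, so subgroups of order 2 are possible by Lagrange.
The subgroups of order 2 are: {e, (1 2)}; {e, (1 3)}; {e, (2 3)}.
So G has 3 subgroups of order 2.

3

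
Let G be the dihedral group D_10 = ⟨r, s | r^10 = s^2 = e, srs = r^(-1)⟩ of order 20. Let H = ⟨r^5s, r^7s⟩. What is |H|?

10

|⟨r^5s⟩| = 2 and |⟨r^7s⟩| = 2, so |H| is a multiple of lcm(2, 2) = 2 and divides |G| = 20.
Closing under the operation: H = {e, r^2, r^4, r^6, r^8, rs, r^3s, r^5s, r^7s, r^9s}, so |H| = 10.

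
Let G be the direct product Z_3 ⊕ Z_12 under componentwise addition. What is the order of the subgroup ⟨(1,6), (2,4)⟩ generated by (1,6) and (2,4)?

18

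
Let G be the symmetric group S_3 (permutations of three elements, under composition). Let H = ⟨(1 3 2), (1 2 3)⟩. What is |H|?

|⟨(1 3 2)⟩| = 3 and |⟨(1 2 3)⟩| = 3, so |H| is a multiple of lcm(3, 3) = 3 and divides |G| = 6.
Closing under the operation: H = {e, (1 2 3), (1 3 2)}, so |H| = 3.

3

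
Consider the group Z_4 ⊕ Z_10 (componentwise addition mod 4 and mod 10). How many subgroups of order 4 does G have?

|G| = 40 and 4 | 40, so subgroups of order 4 are possible by Lagrange.
The subgroups of order 4 are: {(0,0), (0,5), (2,0), (2,5)}; {(0,0), (1,0), (2,0), (3,0)}; {(0,0), (1,5), (2,0), (3,5)}.
So G has 3 subgroups of order 4.

3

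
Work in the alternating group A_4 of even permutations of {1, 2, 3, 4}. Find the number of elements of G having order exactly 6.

No element of G has order 6 (even though 6 | 12).

0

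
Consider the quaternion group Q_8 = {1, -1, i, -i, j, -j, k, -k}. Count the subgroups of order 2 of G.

1

|G| = 8 and 2 | 8, so subgroups of order 2 are possible by Lagrange.
The subgroups of order 2 are: {1, -1}.
So G has 1 subgroup of order 2.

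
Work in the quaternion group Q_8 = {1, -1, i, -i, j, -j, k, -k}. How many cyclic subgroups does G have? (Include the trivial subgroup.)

Each element a generates a cyclic subgroup ⟨a⟩; distinct elements may generate the same one (a cyclic group of order d has φ(d) generators).
Cyclic subgroups by order — order 1: 1; order 2: 1; order 4: 3.
Total: 5.

5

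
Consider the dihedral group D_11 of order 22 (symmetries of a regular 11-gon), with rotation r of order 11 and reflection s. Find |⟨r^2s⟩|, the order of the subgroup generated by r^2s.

2

Computing powers of r^2s: the smallest k with (r^2s)^k = e is k = 2.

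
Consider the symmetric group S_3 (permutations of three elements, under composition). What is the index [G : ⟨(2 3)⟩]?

3

|⟨(2 3)⟩| = 2 and |G| = 6.
By Lagrange, [G : H] = |G|/|H| = 6/2 = 3.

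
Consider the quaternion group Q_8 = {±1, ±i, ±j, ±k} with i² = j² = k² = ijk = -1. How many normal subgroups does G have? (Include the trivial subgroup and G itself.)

G has 6 subgroups. Checking conjugation-invariance by order — order 1: 1/1 normal; order 2: 1/1 normal; order 4: 3/3 normal; order 8: 1/1 normal.
Total normal subgroups: 6.

6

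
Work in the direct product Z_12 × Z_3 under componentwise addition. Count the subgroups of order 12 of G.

|G| = 36 and 12 | 36, so subgroups of order 12 are possible by Lagrange.
The subgroups of order 12 are: {(0,0), (0,1), (0,2), (3,0), (3,1), (3,2), (6,0), (6,1), (6,2), (9,0), (9,1), (9,2)}; {(0,0), (1,0), (2,0), (3,0), (4,0), (5,0), (6,0), (7,0), (8,0), (9,0), (10,0), (11,0)}; {(0,0), (1,1), (2,2), (3,0), (4,1), (5,2), (6,0), (7,1), (8,2), (9,0), (10,1), (11,2)}; {(0,0), (1,2), (2,1), (3,0), (4,2), (5,1), (6,0), (7,2), (8,1), (9,0), (10,2), (11,1)}.
So G has 4 subgroups of order 12.

4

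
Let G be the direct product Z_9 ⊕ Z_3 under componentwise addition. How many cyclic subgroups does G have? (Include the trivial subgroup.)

A cyclic subgroup of order d is generated by each of its φ(d) elements of order d, so the cyclic subgroups of order d number (#elements of order d)/φ(d).
Cyclic subgroups by order — order 1: 1; order 3: 4; order 9: 3.
Total: 8.

8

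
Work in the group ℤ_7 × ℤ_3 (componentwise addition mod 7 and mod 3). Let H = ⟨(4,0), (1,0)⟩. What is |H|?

|⟨(4,0)⟩| = 7 and |⟨(1,0)⟩| = 7, so |H| is a multiple of lcm(7, 7) = 7 and divides |G| = 21.
Closing under the operation: H = {(0,0), (1,0), (2,0), (3,0), (4,0), (5,0), (6,0)}, so |H| = 7.

7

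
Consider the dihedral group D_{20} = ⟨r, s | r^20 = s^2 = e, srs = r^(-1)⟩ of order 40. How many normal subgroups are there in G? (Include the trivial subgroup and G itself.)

9

G has 48 subgroups. Checking conjugation-invariance by order — order 1: 1/1 normal; order 2: 1/21 normal; order 4: 1/11 normal; order 5: 1/1 normal; order 8: 0/5 normal; order 10: 1/5 normal; order 20: 3/3 normal; order 40: 1/1 normal.
Total normal subgroups: 9.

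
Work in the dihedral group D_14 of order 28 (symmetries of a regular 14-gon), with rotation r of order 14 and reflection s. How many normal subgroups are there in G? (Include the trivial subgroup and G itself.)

G has 28 subgroups. Checking conjugation-invariance by order — order 1: 1/1 normal; order 2: 1/15 normal; order 4: 0/7 normal; order 7: 1/1 normal; order 14: 3/3 normal; order 28: 1/1 normal.
Total normal subgroups: 7.

7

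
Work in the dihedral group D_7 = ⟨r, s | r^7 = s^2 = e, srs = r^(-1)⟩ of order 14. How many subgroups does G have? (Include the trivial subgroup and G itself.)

10

|G| = 14, so by Lagrange every subgroup order divides 14. Divisors: 1, 2, 7, 14.
Subgroups by order — order 1: 1; order 2: 7; order 7: 1; order 14: 1.
Total: 1 + 7 + 1 + 1 = 10.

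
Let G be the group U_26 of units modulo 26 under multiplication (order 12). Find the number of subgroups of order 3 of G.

1

|G| = 12 and 3 | 12, so subgroups of order 3 are possible by Lagrange.
The subgroups of order 3 are: {1, 3, 9}.
So G has 1 subgroup of order 3.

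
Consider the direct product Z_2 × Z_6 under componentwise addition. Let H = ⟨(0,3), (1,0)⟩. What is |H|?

4

|⟨(0,3)⟩| = 2 and |⟨(1,0)⟩| = 2, so |H| is a multiple of lcm(2, 2) = 2 and divides |G| = 12.
Closing under the operation: H = {(0,0), (0,3), (1,0), (1,3)}, so |H| = 4.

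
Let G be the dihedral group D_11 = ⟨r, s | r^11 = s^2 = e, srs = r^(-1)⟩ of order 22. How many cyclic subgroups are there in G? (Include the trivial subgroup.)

13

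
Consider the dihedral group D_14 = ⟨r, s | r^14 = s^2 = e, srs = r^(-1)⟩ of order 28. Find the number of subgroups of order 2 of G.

15

|G| = 28 and 2 | 28, so subgroups of order 2 are possible by Lagrange.
The subgroups of order 2 are: {e, r^10s}; {e, r^11s}; {e, r^12s}; {e, r^13s}; … (15 in all).
So G has 15 subgroups of order 2.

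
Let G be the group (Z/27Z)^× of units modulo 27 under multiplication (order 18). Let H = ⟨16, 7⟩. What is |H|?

9

|⟨16⟩| = 9 and |⟨7⟩| = 9, so |H| is a multiple of lcm(9, 9) = 9 and divides |G| = 18.
Closing under the operation: H = {1, 4, 7, 10, 13, 16, 19, 22, 25}, so |H| = 9.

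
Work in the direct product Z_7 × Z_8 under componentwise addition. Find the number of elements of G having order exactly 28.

12

An element (a,b) has order lcm(ord(a), ord(b)); count pairs with lcm equal to 28.
Enumerating gives 12 such elements.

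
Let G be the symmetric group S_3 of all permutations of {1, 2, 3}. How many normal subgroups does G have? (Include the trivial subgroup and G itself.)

3

G has 6 subgroups. Checking conjugation-invariance by order — order 1: 1/1 normal; order 2: 0/3 normal; order 3: 1/1 normal; order 6: 1/1 normal.
Total normal subgroups: 3.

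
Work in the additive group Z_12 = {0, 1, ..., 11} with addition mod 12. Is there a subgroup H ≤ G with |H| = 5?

5 does not divide |G| = 12, so by Lagrange no subgroup of order 5 exists.

No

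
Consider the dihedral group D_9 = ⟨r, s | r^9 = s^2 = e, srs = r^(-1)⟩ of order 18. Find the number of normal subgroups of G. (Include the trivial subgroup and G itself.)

4

G has 16 subgroups. Checking conjugation-invariance by order — order 1: 1/1 normal; order 2: 0/9 normal; order 3: 1/1 normal; order 6: 0/3 normal; order 9: 1/1 normal; order 18: 1/1 normal.
Total normal subgroups: 4.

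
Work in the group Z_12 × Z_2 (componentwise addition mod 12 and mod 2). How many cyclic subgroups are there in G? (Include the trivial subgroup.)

Group the elements of G by the cyclic subgroup they generate; each cyclic subgroup of order d accounts for φ(d) elements.
Cyclic subgroups by order — order 1: 1; order 2: 3; order 3: 1; order 4: 2; order 6: 3; order 12: 2.
Total: 12.

12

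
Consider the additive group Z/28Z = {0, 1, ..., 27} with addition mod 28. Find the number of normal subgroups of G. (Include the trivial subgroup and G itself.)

G is abelian, so every subgroup is normal.
G has 6 subgroups in total, hence 6 normal subgroups.

6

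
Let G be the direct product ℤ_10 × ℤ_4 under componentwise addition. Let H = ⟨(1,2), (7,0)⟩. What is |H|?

20

|⟨(1,2)⟩| = 10 and |⟨(7,0)⟩| = 10, so |H| is a multiple of lcm(10, 10) = 10 and divides |G| = 40.
Closing under the operation: H = {(0,0), (0,2), (1,0), (1,2), (2,0), (2,2), (3,0), (3,2), (4,0), (4,2), (5,0), (5,2), (6,0), (6,2), (7,0), (7,2), (8,0), (8,2), (9,0), (9,2)}, so |H| = 20.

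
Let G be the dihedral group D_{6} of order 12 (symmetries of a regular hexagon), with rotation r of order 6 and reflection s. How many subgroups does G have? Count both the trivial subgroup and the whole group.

|G| = 12, so by Lagrange every subgroup order divides 12. Divisors: 1, 2, 3, 4, 6, 12.
Subgroups by order — order 1: 1; order 2: 7; order 3: 1; order 4: 3; order 6: 3; order 12: 1.
Total: 1 + 7 + 1 + 3 + 3 + 1 = 16.

16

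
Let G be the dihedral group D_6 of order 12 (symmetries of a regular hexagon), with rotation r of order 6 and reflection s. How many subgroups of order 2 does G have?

7

|G| = 12 and 2 | 12, so subgroups of order 2 are possible by Lagrange.
The subgroups of order 2 are: {e, r^2s}; {e, r^3}; {e, r^3s}; {e, r^4s}; … (7 in all).
So G has 7 subgroups of order 2.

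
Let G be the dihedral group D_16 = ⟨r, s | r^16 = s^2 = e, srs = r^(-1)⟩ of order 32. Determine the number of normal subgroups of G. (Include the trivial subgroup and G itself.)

G has 36 subgroups. Checking conjugation-invariance by order — order 1: 1/1 normal; order 2: 1/17 normal; order 4: 1/9 normal; order 8: 1/5 normal; order 16: 3/3 normal; order 32: 1/1 normal.
Total normal subgroups: 8.

8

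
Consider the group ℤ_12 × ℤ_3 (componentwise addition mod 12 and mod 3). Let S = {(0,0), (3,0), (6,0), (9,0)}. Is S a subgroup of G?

Yes

|S| = 4 divides |G| = 36, consistent with Lagrange.
S contains the identity, every element's inverse is in S, and S is closed under +: it is a subgroup.
In fact S = ⟨(9,0)⟩.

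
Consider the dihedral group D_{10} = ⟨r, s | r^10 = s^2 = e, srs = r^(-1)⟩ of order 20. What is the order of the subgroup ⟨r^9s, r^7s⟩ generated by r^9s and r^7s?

|⟨r^9s⟩| = 2 and |⟨r^7s⟩| = 2, so |H| is a multiple of lcm(2, 2) = 2 and divides |G| = 20.
Closing under the operation: H = {e, r^2, r^4, r^6, r^8, rs, r^3s, r^5s, r^7s, r^9s}, so |H| = 10.

10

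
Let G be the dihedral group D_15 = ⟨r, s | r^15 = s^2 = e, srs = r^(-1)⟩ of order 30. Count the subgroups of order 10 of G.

3

|G| = 30 and 10 | 30, so subgroups of order 10 are possible by Lagrange.
The subgroups of order 10 are: {e, r^3, r^6, r^9, r^12, rs, r^4s, r^7s, r^10s, r^13s}; {e, r^3, r^6, r^9, r^12, r^2s, r^5s, r^8s, r^11s, r^14s}; {e, r^3, r^6, r^9, r^12, s, r^3s, r^6s, r^9s, r^12s}.
So G has 3 subgroups of order 10.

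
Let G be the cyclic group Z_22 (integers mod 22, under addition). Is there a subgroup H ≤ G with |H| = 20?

No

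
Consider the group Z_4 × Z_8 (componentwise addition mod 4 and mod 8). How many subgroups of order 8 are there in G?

7

|G| = 32 and 8 | 32, so subgroups of order 8 are possible by Lagrange.
The subgroups of order 8 are: {(0,0), (0,1), (0,2), (0,3), (0,4), (0,5), (0,6), (0,7)}; {(0,0), (0,2), (0,4), (0,6), (2,0), (2,2), (2,4), (2,6)}; {(0,0), (0,2), (0,4), (0,6), (2,1), (2,3), (2,5), (2,7)}; {(0,0), (0,4), (1,0), (1,4), (2,0), (2,4), (3,0), (3,4)}; … (7 in all).
So G has 7 subgroups of order 8.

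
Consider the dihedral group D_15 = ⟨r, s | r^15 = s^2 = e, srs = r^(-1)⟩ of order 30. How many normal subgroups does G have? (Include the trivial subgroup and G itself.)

G has 28 subgroups. Checking conjugation-invariance by order — order 1: 1/1 normal; order 2: 0/15 normal; order 3: 1/1 normal; order 5: 1/1 normal; order 6: 0/5 normal; order 10: 0/3 normal; order 15: 1/1 normal; order 30: 1/1 normal.
Total normal subgroups: 5.

5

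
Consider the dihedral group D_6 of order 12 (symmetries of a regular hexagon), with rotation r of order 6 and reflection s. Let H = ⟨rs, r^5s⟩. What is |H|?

|⟨rs⟩| = 2 and |⟨r^5s⟩| = 2, so |H| is a multiple of lcm(2, 2) = 2 and divides |G| = 12.
Closing under the operation: H = {e, r^2, r^4, rs, r^3s, r^5s}, so |H| = 6.

6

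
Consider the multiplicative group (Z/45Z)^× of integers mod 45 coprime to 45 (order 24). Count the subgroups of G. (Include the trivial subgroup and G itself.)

|G| = 24, so by Lagrange every subgroup order divides 24. Divisors: 1, 2, 3, 4, 6, 8, 12, 24.
Subgroups by order — order 1: 1; order 2: 3; order 3: 1; order 4: 3; order 6: 3; order 8: 1; order 12: 3; order 24: 1.
Total: 1 + 3 + 1 + 3 + 3 + 1 + 3 + 1 = 16.

16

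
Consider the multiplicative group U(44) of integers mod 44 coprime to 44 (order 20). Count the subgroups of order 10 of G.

3

|G| = 20 and 10 | 20, so subgroups of order 10 are possible by Lagrange.
The subgroups of order 10 are: {1, 5, 9, 13, 17, 21, 25, 29, 37, 41}; {1, 3, 5, 9, 15, 23, 25, 27, 31, 37}; {1, 5, 7, 9, 19, 25, 35, 37, 39, 43}.
So G has 3 subgroups of order 10.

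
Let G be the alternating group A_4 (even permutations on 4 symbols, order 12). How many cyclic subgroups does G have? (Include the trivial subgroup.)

Group the elements of G by the cyclic subgroup they generate; each cyclic subgroup of order d accounts for φ(d) elements.
Cyclic subgroups by order — order 1: 1; order 2: 3; order 3: 4.
Total: 8.

8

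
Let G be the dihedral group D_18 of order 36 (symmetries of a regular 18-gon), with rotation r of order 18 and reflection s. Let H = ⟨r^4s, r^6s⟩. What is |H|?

|⟨r^4s⟩| = 2 and |⟨r^6s⟩| = 2, so |H| is a multiple of lcm(2, 2) = 2 and divides |G| = 36.
Closing under the operation: H = {e, r^2, r^4, r^6, r^8, r^10, r^12, r^14, r^16, s, r^2s, r^4s, r^6s, r^8s, r^10s, r^12s, r^14s, r^16s}, so |H| = 18.

18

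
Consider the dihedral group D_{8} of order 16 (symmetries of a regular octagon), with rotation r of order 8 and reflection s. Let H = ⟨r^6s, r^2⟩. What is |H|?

|⟨r^6s⟩| = 2 and |⟨r^2⟩| = 4, so |H| is a multiple of lcm(2, 4) = 4 and divides |G| = 16.
Closing under the operation: H = {e, r^2, r^4, r^6, s, r^2s, r^4s, r^6s}, so |H| = 8.

8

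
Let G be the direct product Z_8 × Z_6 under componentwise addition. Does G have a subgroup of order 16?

16 | 48. A subgroup of order 16 is {(0,0), (0,3), (1,0), (1,3), (2,0), (2,3), (3,0), (3,3), (4,0), (4,3), (5,0), (5,3), (6,0), (6,3), (7,0), (7,3)}.

Yes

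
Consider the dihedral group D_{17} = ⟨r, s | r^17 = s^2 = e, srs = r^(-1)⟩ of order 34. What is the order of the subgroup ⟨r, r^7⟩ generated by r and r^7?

17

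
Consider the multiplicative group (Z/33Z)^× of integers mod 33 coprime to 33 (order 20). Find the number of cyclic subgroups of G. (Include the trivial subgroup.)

Group the elements of G by the cyclic subgroup they generate; each cyclic subgroup of order d accounts for φ(d) elements.
Cyclic subgroups by order — order 1: 1; order 2: 3; order 5: 1; order 10: 3.
Total: 8.

8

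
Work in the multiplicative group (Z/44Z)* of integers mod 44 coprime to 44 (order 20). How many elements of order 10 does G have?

Enumerating element orders in G gives 12 elements of order 10.

12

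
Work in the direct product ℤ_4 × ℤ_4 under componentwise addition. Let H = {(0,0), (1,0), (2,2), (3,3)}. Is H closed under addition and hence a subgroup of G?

No

(3,3) ∈ H but its inverse (1,1) ∉ H, so H is not a subgroup.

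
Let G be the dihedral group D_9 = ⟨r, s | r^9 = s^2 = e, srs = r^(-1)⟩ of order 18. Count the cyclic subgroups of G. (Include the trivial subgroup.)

12

Group the elements of G by the cyclic subgroup they generate; each cyclic subgroup of order d accounts for φ(d) elements.
Cyclic subgroups by order — order 1: 1; order 2: 9; order 3: 1; order 9: 1.
Total: 12.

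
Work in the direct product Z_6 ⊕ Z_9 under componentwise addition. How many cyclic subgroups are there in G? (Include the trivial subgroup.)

16

A cyclic subgroup of order d is generated by each of its φ(d) elements of order d, so the cyclic subgroups of order d number (#elements of order d)/φ(d).
Cyclic subgroups by order — order 1: 1; order 2: 1; order 3: 4; order 6: 4; order 9: 3; order 18: 3.
Total: 16.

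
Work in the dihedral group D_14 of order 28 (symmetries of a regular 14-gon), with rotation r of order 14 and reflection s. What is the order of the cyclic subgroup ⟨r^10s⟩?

2

Computing powers of r^10s: the smallest k with (r^10s)^k = e is k = 2.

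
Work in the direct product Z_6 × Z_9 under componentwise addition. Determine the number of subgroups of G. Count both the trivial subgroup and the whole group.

|G| = 54, so by Lagrange every subgroup order divides 54. Divisors: 1, 2, 3, 6, 9, 18, 27, 54.
Subgroups by order — order 1: 1; order 2: 1; order 3: 4; order 6: 4; order 9: 4; order 18: 4; order 27: 1; order 54: 1.
Total: 1 + 1 + 4 + 4 + 4 + 4 + 1 + 1 = 20.

20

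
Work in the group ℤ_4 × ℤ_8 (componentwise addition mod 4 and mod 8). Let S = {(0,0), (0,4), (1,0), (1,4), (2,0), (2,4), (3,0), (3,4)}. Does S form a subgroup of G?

Yes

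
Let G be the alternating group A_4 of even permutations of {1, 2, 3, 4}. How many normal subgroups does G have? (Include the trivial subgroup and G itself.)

3

G has 10 subgroups. Checking conjugation-invariance by order — order 1: 1/1 normal; order 2: 0/3 normal; order 3: 0/4 normal; order 4: 1/1 normal; order 12: 1/1 normal.
Total normal subgroups: 3.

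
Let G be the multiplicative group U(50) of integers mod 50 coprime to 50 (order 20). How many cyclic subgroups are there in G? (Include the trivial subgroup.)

Group the elements of G by the cyclic subgroup they generate; each cyclic subgroup of order d accounts for φ(d) elements.
Cyclic subgroups by order — order 1: 1; order 2: 1; order 4: 1; order 5: 1; order 10: 1; order 20: 1.
Total: 6.

6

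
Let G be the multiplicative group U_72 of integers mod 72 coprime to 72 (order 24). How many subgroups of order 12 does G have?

|G| = 24 and 12 | 24, so subgroups of order 12 are possible by Lagrange.
The subgroups of order 12 are: {1, 11, 13, 23, 25, 35, 37, 47, 49, 59, 61, 71}; {1, 11, 17, 19, 25, 35, 41, 43, 49, 59, 65, 67}; {1, 5, 7, 11, 25, 29, 31, 35, 49, 53, 55, 59}; {1, 5, 13, 17, 25, 29, 37, 41, 49, 53, 61, 65}; … (7 in all).
So G has 7 subgroups of order 12.

7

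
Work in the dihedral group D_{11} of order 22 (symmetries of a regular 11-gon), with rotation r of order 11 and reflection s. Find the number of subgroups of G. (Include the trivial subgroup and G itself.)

14

|G| = 22, so by Lagrange every subgroup order divides 22. Divisors: 1, 2, 11, 22.
Subgroups by order — order 1: 1; order 2: 11; order 11: 1; order 22: 1.
Total: 1 + 11 + 1 + 1 = 14.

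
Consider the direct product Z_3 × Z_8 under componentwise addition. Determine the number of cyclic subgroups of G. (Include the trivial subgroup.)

8

Group the elements of G by the cyclic subgroup they generate; each cyclic subgroup of order d accounts for φ(d) elements.
Cyclic subgroups by order — order 1: 1; order 2: 1; order 3: 1; order 4: 1; order 6: 1; order 8: 1; order 12: 1; order 24: 1.
Total: 8.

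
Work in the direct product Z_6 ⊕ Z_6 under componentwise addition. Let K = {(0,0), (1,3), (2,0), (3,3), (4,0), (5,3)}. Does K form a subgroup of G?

|K| = 6 divides |G| = 36, consistent with Lagrange.
K contains the identity, every element's inverse is in K, and K is closed under +: it is a subgroup.
In fact K = ⟨(1,3)⟩.

Yes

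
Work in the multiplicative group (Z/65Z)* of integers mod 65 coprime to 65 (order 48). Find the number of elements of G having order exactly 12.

Enumerating element orders in G gives 24 elements of order 12.

24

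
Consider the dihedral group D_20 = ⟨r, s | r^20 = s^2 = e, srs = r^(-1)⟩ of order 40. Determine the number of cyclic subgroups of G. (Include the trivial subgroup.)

26

A cyclic subgroup of order d is generated by each of its φ(d) elements of order d, so the cyclic subgroups of order d number (#elements of order d)/φ(d).
Cyclic subgroups by order — order 1: 1; order 2: 21; order 4: 1; order 5: 1; order 10: 1; order 20: 1.
Total: 26.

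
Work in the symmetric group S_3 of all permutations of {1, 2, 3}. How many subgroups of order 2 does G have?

3

|G| = 6 and 2 | 6, so subgroups of order 2 are possible by Lagrange.
The subgroups of order 2 are: {e, (1 2)}; {e, (1 3)}; {e, (2 3)}.
So G has 3 subgroups of order 2.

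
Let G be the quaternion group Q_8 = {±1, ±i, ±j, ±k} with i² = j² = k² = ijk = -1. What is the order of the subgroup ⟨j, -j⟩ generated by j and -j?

|⟨j⟩| = 4 and |⟨-j⟩| = 4, so |H| is a multiple of lcm(4, 4) = 4 and divides |G| = 8.
Closing under the operation: H = {1, -1, j, -j}, so |H| = 4.

4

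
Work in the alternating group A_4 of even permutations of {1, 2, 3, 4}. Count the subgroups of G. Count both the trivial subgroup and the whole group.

|G| = 12, so by Lagrange every subgroup order divides 12. Divisors: 1, 2, 3, 4, 6, 12.
Subgroups by order — order 1: 1; order 2: 3; order 3: 4; order 4: 1; order 6: 0; order 12: 1.
Total: 1 + 3 + 4 + 1 + 0 + 1 = 10.

10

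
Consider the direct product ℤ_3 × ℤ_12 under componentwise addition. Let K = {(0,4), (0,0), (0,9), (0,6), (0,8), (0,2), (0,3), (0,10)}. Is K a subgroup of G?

No

|K| = 8 does not divide |G| = 36, so by Lagrange K is not a subgroup.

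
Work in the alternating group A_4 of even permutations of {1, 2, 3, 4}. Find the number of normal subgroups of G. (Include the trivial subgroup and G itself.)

G has 10 subgroups. Checking conjugation-invariance by order — order 1: 1/1 normal; order 2: 0/3 normal; order 3: 0/4 normal; order 4: 1/1 normal; order 12: 1/1 normal.
Total normal subgroups: 3.

3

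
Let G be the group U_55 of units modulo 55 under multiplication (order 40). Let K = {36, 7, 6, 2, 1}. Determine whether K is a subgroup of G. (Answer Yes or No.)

2 ∈ K but its inverse 28 ∉ K, so K is not a subgroup.

No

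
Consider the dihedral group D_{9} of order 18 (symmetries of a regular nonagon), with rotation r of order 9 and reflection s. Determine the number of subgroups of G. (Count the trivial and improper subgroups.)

|G| = 18, so by Lagrange every subgroup order divides 18. Divisors: 1, 2, 3, 6, 9, 18.
Subgroups by order — order 1: 1; order 2: 9; order 3: 1; order 6: 3; order 9: 1; order 18: 1.
Total: 1 + 9 + 1 + 3 + 1 + 1 = 16.

16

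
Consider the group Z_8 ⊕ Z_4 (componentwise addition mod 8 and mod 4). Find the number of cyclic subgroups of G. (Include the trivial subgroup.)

Group the elements of G by the cyclic subgroup they generate; each cyclic subgroup of order d accounts for φ(d) elements.
Cyclic subgroups by order — order 1: 1; order 2: 3; order 4: 6; order 8: 4.
Total: 14.

14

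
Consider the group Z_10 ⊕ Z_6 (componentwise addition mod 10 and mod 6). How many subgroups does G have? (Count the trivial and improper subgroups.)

20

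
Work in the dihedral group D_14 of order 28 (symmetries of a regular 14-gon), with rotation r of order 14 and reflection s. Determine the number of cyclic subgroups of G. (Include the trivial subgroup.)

18

Group the elements of G by the cyclic subgroup they generate; each cyclic subgroup of order d accounts for φ(d) elements.
Cyclic subgroups by order — order 1: 1; order 2: 15; order 7: 1; order 14: 1.
Total: 18.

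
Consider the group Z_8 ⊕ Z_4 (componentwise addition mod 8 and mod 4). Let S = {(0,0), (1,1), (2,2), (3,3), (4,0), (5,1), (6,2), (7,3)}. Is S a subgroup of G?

Yes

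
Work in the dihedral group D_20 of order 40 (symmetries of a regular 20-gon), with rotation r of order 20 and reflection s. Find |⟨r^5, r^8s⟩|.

|⟨r^5⟩| = 4 and |⟨r^8s⟩| = 2, so |H| is a multiple of lcm(4, 2) = 4 and divides |G| = 40.
Closing under the operation: H = {e, r^5, r^10, r^15, r^3s, r^8s, r^13s, r^18s}, so |H| = 8.

8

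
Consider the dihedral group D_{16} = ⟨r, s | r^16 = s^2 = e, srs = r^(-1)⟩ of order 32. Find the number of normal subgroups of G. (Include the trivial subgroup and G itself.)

8

G has 36 subgroups. Checking conjugation-invariance by order — order 1: 1/1 normal; order 2: 1/17 normal; order 4: 1/9 normal; order 8: 1/5 normal; order 16: 3/3 normal; order 32: 1/1 normal.
Total normal subgroups: 8.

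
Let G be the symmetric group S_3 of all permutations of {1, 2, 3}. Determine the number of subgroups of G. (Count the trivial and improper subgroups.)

|G| = 6, so by Lagrange every subgroup order divides 6. Divisors: 1, 2, 3, 6.
Subgroups by order — order 1: 1; order 2: 3; order 3: 1; order 6: 1.
Total: 1 + 3 + 1 + 1 = 6.

6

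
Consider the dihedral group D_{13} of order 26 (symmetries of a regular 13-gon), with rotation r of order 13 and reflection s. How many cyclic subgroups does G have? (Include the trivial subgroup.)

A cyclic subgroup of order d is generated by each of its φ(d) elements of order d, so the cyclic subgroups of order d number (#elements of order d)/φ(d).
Cyclic subgroups by order — order 1: 1; order 2: 13; order 13: 1.
Total: 15.

15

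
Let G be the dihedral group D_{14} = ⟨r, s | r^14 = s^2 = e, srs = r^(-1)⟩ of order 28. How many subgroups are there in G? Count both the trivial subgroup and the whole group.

28

|G| = 28, so by Lagrange every subgroup order divides 28. Divisors: 1, 2, 4, 7, 14, 28.
Subgroups by order — order 1: 1; order 2: 15; order 4: 7; order 7: 1; order 14: 3; order 28: 1.
Total: 1 + 15 + 7 + 1 + 3 + 1 = 28.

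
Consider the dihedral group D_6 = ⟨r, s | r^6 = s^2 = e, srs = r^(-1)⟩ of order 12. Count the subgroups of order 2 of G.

7

|G| = 12 and 2 | 12, so subgroups of order 2 are possible by Lagrange.
The subgroups of order 2 are: {e, r^2s}; {e, r^3}; {e, r^3s}; {e, r^4s}; … (7 in all).
So G has 7 subgroups of order 2.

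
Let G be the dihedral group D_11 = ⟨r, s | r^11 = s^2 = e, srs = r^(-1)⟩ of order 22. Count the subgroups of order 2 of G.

|G| = 22 and 2 | 22, so subgroups of order 2 are possible by Lagrange.
The subgroups of order 2 are: {e, r^10s}; {e, r^2s}; {e, r^3s}; {e, r^4s}; … (11 in all).
So G has 11 subgroups of order 2.

11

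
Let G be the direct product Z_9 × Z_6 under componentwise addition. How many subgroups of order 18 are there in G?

4

|G| = 54 and 18 | 54, so subgroups of order 18 are possible by Lagrange.
The subgroups of order 18 are: {(0,0), (0,1), (0,2), (0,3), (0,4), (0,5), (3,0), (3,1), (3,2), (3,3), (3,4), (3,5), (6,0), (6,1), (6,2), (6,3), (6,4), (6,5)}; {(0,0), (0,3), (1,0), (1,3), (2,0), (2,3), (3,0), (3,3), (4,0), (4,3), (5,0), (5,3), (6,0), (6,3), (7,0), (7,3), (8,0), (8,3)}; {(0,0), (0,3), (1,1), (1,4), (2,2), (2,5), (3,0), (3,3), (4,1), (4,4), (5,2), (5,5), (6,0), (6,3), (7,1), (7,4), (8,2), (8,5)}; {(0,0), (0,3), (1,2), (1,5), (2,1), (2,4), (3,0), (3,3), (4,2), (4,5), (5,1), (5,4), (6,0), (6,3), (7,2), (7,5), (8,1), (8,4)}.
So G has 4 subgroups of order 18.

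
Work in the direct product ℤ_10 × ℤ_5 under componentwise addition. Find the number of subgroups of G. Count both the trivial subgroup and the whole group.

|G| = 50, so by Lagrange every subgroup order divides 50. Divisors: 1, 2, 5, 10, 25, 50.
Subgroups by order — order 1: 1; order 2: 1; order 5: 6; order 10: 6; order 25: 1; order 50: 1.
Total: 1 + 1 + 6 + 6 + 1 + 1 = 16.

16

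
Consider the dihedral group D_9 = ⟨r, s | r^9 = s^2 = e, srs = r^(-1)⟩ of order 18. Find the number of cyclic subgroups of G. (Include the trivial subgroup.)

Each element a generates a cyclic subgroup ⟨a⟩; distinct elements may generate the same one (a cyclic group of order d has φ(d) generators).
Cyclic subgroups by order — order 1: 1; order 2: 9; order 3: 1; order 9: 1.
Total: 12.

12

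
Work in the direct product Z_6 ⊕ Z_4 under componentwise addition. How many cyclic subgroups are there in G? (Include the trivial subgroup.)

A cyclic subgroup of order d is generated by each of its φ(d) elements of order d, so the cyclic subgroups of order d number (#elements of order d)/φ(d).
Cyclic subgroups by order — order 1: 1; order 2: 3; order 3: 1; order 4: 2; order 6: 3; order 12: 2.
Total: 12.

12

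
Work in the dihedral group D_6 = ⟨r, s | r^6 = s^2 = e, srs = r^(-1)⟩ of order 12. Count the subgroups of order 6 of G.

3

|G| = 12 and 6 | 12, so subgroups of order 6 are possible by Lagrange.
The subgroups of order 6 are: {e, r, r^2, r^3, r^4, r^5}; {e, r^2, r^4, s, r^2s, r^4s}; {e, r^2, r^4, rs, r^3s, r^5s}.
So G has 3 subgroups of order 6.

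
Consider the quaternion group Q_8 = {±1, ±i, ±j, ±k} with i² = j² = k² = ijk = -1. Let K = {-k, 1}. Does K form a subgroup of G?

-k ∈ K but its inverse k ∉ K, so K is not a subgroup.

No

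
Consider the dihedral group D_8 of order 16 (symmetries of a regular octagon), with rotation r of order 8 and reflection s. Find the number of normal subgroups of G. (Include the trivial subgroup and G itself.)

G has 19 subgroups. Checking conjugation-invariance by order — order 1: 1/1 normal; order 2: 1/9 normal; order 4: 1/5 normal; order 8: 3/3 normal; order 16: 1/1 normal.
Total normal subgroups: 7.

7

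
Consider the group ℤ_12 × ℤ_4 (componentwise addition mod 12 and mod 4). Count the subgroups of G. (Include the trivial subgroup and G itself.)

30

|G| = 48, so by Lagrange every subgroup order divides 48. Divisors: 1, 2, 3, 4, 6, 8, 12, 16, 24, 48.
Subgroups by order — order 1: 1; order 2: 3; order 3: 1; order 4: 7; order 6: 3; order 8: 3; order 12: 7; order 16: 1; order 24: 3; order 48: 1.
Total: 1 + 3 + 1 + 7 + 3 + 3 + 7 + 1 + 3 + 1 = 30.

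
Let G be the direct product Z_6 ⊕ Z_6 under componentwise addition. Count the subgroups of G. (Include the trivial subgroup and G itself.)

|G| = 36, so by Lagrange every subgroup order divides 36. Divisors: 1, 2, 3, 4, 6, 9, 12, 18, 36.
Subgroups by order — order 1: 1; order 2: 3; order 3: 4; order 4: 1; order 6: 12; order 9: 1; order 12: 4; order 18: 3; order 36: 1.
Total: 1 + 3 + 4 + 1 + 12 + 1 + 4 + 3 + 1 = 30.

30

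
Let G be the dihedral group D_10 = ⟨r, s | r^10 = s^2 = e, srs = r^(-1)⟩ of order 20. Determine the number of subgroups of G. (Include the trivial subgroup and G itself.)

|G| = 20, so by Lagrange every subgroup order divides 20. Divisors: 1, 2, 4, 5, 10, 20.
Subgroups by order — order 1: 1; order 2: 11; order 4: 5; order 5: 1; order 10: 3; order 20: 1.
Total: 1 + 11 + 5 + 1 + 3 + 1 = 22.

22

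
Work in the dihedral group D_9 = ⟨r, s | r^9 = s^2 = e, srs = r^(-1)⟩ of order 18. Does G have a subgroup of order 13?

No

13 does not divide |G| = 18, so by Lagrange no subgroup of order 13 exists.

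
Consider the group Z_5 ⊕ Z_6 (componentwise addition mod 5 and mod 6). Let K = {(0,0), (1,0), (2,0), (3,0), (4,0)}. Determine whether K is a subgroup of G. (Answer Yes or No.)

|K| = 5 divides |G| = 30, consistent with Lagrange.
K contains the identity, every element's inverse is in K, and K is closed under +: it is a subgroup.
In fact K = ⟨(4,0)⟩.

Yes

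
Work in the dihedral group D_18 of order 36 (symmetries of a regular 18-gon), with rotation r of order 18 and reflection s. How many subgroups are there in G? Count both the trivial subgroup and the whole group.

45

|G| = 36, so by Lagrange every subgroup order divides 36. Divisors: 1, 2, 3, 4, 6, 9, 12, 18, 36.
Subgroups by order — order 1: 1; order 2: 19; order 3: 1; order 4: 9; order 6: 7; order 9: 1; order 12: 3; order 18: 3; order 36: 1.
Total: 1 + 19 + 1 + 9 + 7 + 1 + 3 + 3 + 1 = 45.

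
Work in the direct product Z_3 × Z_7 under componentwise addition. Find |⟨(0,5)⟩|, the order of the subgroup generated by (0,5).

7

The order of (0,5) in Z_3 × Z_7 is lcm(ord(0) in Z_3, ord(5) in Z_7).
ord(0) = 1 and ord(5) = 7, so |⟨(0,5)⟩| = lcm(1, 7) = 7.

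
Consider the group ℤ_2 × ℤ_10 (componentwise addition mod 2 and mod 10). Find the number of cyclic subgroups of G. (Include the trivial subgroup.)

Each element a generates a cyclic subgroup ⟨a⟩; distinct elements may generate the same one (a cyclic group of order d has φ(d) generators).
Cyclic subgroups by order — order 1: 1; order 2: 3; order 5: 1; order 10: 3.
Total: 8.

8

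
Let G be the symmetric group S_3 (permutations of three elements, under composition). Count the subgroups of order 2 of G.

3

|G| = 6 and 2 | 6, so subgroups of order 2 are possible by Lagrange.
The subgroups of order 2 are: {e, (1 2)}; {e, (1 3)}; {e, (2 3)}.
So G has 3 subgroups of order 2.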